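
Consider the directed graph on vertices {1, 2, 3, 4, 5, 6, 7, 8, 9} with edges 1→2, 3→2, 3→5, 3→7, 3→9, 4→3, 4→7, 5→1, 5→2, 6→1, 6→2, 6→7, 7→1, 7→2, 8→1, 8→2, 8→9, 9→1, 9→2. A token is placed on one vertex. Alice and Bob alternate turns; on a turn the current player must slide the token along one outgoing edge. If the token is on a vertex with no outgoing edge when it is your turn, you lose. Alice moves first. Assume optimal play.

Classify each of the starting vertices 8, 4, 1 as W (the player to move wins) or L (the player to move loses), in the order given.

Build the W/L table. Terminal = L. A non-terminal position is W if it has a move to some L; otherwise it is L.
Every edge goes from a vertex to one that appears earlier in the order 2, 1, 7, 5, 9, 8, 3, 6, 4, so processing vertices in that order labels each vertex after all of its successors.
2: no outgoing edge → L
1: reaches L-position 2 → W
7: reaches L-position 2 → W
5: reaches L-position 2 → W
9: reaches L-position 2 → W
8: reaches L-position 2 → W
3: reaches L-position 2 → W
6: reaches L-position 2 → W
4: only reaches 3(W), 7(W), all W → L

8: W, 4: L, 1: W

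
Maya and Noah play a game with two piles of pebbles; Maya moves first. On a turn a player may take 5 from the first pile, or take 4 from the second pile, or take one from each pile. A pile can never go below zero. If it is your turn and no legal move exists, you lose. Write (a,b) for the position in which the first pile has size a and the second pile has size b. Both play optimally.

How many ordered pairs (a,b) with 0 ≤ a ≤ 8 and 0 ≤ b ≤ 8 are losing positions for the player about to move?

Use the standard recursion: the mover loses at a terminal position; elsewhere, the mover wins exactly when some move hands the opponent an L position.
Every move lowers a or b (never raises either), so fill the grid row by row in increasing a, and left to right within a row: each cell's successors are then already labelled.
      b=0  b=1  b=2  b=3  b=4  b=5  b=6  b=7  b=8
a=0:    L    L    L    L    W    W    W    W    L
a=1:    L    W    W    W    W    L    L    L    L
a=2:    L    W    L    L    W    L    W    W    W
a=3:    L    W    L    W    W    L    W    L    L
a=4:    L    W    L    W    W    L    W    L    W
a=5:    W    W    W    W    L    L    W    L    W
a=6:    W    L    L    L    L    W    W    W    W
a=7:    W    L    W    W    W    W    L    L    L
a=8:    W    L    W    L    L    W    L    W    W
Cells with no legal move (terminal, hence L): (0,0), (0,1), (0,2), (0,3), (1,0), (2,0), (3,0), (4,0).
The remaining L cells, each justified by listing all of its moves:
(0,8): L (sole option (0,4)(W) is W)
(1,5): L (options (1,1)(W), (0,4)(W) are all W)
(1,6): L (options (1,2)(W), (0,5)(W) are all W)
(1,7): L (options (1,3)(W), (0,6)(W) are all W)
(1,8): L (options (1,4)(W), (0,7)(W) are all W)
(2,2): L (sole option (1,1)(W) is W)
(2,3): L (sole option (1,2)(W) is W)
(2,5): L (options (2,1)(W), (1,4)(W) are all W)
(3,2): L (sole option (2,1)(W) is W)
(3,5): L (options (3,1)(W), (2,4)(W) are all W)
(3,7): L (options (3,3)(W), (2,6)(W) are all W)
(3,8): L (options (3,4)(W), (2,7)(W) are all W)
(4,2): L (sole option (3,1)(W) is W)
(4,5): L (options (4,1)(W), (3,4)(W) are all W)
(4,7): L (options (4,3)(W), (3,6)(W) are all W)
(5,4): L (options (0,4)(W), (5,0)(W), (4,3)(W) are all W)
(5,5): L (options (0,5)(W), (5,1)(W), (4,4)(W) are all W)
(5,7): L (options (0,7)(W), (5,3)(W), (4,6)(W) are all W)
(6,1): L (options (1,1)(W), (5,0)(W) are all W)
(6,2): L (options (1,2)(W), (5,1)(W) are all W)
(6,3): L (options (1,3)(W), (5,2)(W) are all W)
(6,4): L (options (1,4)(W), (6,0)(W), (5,3)(W) are all W)
(7,1): L (options (2,1)(W), (6,0)(W) are all W)
(7,6): L (options (2,6)(W), (7,2)(W), (6,5)(W) are all W)
(7,7): L (options (2,7)(W), (7,3)(W), (6,6)(W) are all W)
(7,8): L (options (2,8)(W), (7,4)(W), (6,7)(W) are all W)
(8,1): L (options (3,1)(W), (7,0)(W) are all W)
(8,3): L (options (3,3)(W), (7,2)(W) are all W)
(8,4): L (options (3,4)(W), (8,0)(W), (7,3)(W) are all W)
(8,6): L (options (3,6)(W), (8,2)(W), (7,5)(W) are all W)
Every other cell has at least one move into one of the L cells above, so it is W.
L cells per row: a=0: 5, a=1: 5, a=2: 4, a=3: 5, a=4: 4, a=5: 3, a=6: 4, a=7: 4, a=8: 4; total 38.

38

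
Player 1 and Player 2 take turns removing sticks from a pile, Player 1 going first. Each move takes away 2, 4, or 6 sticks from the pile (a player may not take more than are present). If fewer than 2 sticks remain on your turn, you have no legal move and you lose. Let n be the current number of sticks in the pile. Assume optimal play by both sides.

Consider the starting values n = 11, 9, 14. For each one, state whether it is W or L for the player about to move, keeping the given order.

Label each position W (a win for the player to move) or L (a loss). A position with no legal move is L; any other position is W exactly when some move reaches an L, and L when every move reaches a W.
n=0: no move → L
n=1: no move → L
n=2: W (go to 0, an L position)
n=3: W (go to 1, an L position)
n=4: W (go to 0, an L position)
n=5: W (go to 1, an L position)
n=6: W (go to 0, an L position)
n=7: W (go to 1, an L position)
n=8: L (options 6(W), 4(W), 2(W) are all W)
n=9: L (options 7(W), 5(W), 3(W) are all W)
n=10: W (go to 8, an L position)
n=11: W (go to 9, an L position)
n=12: W (go to 8, an L position)
n=13: W (go to 9, an L position)
n=14: W (go to 8, an L position)

11: W, 9: L, 14: W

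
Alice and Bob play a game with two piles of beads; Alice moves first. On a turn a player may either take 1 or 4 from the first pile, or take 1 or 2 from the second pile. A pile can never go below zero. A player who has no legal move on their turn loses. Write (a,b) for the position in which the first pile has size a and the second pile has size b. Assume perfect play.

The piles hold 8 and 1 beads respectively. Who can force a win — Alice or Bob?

Label each position W (a win for the player to move) or L (a loss). A position with no legal move is L; any other position is W exactly when some move reaches an L, and L when every move reaches a W.
No move ever increases a pile, so every position that can arise here has a ≤ 8 and b ≤ 1; it is enough to label the cells with 0 ≤ a ≤ 8 and 0 ≤ b ≤ 1.
Every move lowers a or b (never raises either), so fill the grid row by row in increasing a, and left to right within a row: each cell's successors are then already labelled.
      b=0  b=1
a=0:    L    W
a=1:    W    L
a=2:    L    W
a=3:    W    L
a=4:    W    W
a=5:    L    W
a=6:    W    L
a=7:    L    W
a=8:    W    L
Cells with no legal move (terminal, hence L): (0,0).
The remaining L cells, each justified by listing all of its moves:
(1,1): L (options (0,1)(W), (1,0)(W) are all W)
(2,0): L (sole option (1,0)(W) is W)
(3,1): L (options (2,1)(W), (3,0)(W) are all W)
(5,0): L (options (4,0)(W), (1,0)(W) are all W)
(6,1): L (options (5,1)(W), (2,1)(W), (6,0)(W) are all W)
(7,0): L (options (6,0)(W), (3,0)(W) are all W)
(8,1): L (options (7,1)(W), (4,1)(W), (8,0)(W) are all W)
Every other cell has at least one move into one of the L cells above, so it is W.
The starting position (8,1) is L: whatever Alice does, the opponent receives a W position.

Bob wins.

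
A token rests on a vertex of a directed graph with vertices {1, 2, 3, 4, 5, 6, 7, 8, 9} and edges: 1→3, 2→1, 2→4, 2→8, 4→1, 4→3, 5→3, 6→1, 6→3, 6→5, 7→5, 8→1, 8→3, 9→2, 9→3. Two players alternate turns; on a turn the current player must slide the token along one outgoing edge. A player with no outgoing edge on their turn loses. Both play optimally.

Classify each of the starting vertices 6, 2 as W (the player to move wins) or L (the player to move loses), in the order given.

6: W, 2: L

Label each position W (a win for the player to move) or L (a loss). A position with no legal move is L; any other position is W exactly when some move reaches an L, and L when every move reaches a W.
Every edge goes from a vertex to one that appears earlier in the order 3, 5, 1, 8, 4, 6, 7, 2, 9, so processing vertices in that order labels each vertex after all of its successors.
3: no outgoing edge → L
5: →3(L), so W
1: →3(L), so W
8: →3(L), so W
4: →3(L), so W
6: →3(L), so W
7: →5(W) only, which is W, so L
2: →4(W), 8(W), 1(W) — all W, so L
9: →2(L), so W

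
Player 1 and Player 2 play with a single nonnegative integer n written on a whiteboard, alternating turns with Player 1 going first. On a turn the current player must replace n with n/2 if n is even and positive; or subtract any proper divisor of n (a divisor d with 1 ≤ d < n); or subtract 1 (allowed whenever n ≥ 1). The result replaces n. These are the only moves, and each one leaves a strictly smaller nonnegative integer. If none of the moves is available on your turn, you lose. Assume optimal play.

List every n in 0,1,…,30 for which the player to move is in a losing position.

0, 2, 5, 7, 9, 11, 13, 15, 17, 19, 21, 23, 25, 27, 29

Classify positions by backward induction: terminal positions (no move available) are L. From any other position, the mover wins iff some move reaches an L.
n=0: no move → L
n=1: W (go to 0, an L position)
n=2: L (sole option 1(W) is W)
n=3: W (go to 2, an L position)
n=4: W (go to 2, an L position)
n=5: L (sole option 4(W) is W)
n=6: W (go to 5, an L position)
n=7: L (sole option 6(W) is W)
n=8: W (go to 7, an L position)
n=9: L (options 6(W), 8(W) are all W)
n=10: W (go to 5, an L position)
n=11: L (sole option 10(W) is W)
n=12: W (go to 9, an L position)
n=13: L (sole option 12(W) is W)
n=14: W (go to 7, an L position)
n=15: L (options 10(W), 12(W), 14(W) are all W)
n=16: W (go to 15, an L position)
n=17: L (sole option 16(W) is W)
n=18: W (go to 9, an L position)
n=19: L (sole option 18(W) is W)
n=20: W (go to 15, an L position)
n=21: L (options 14(W), 18(W), 20(W) are all W)
n=22: W (go to 11, an L position)
n=23: L (sole option 22(W) is W)
n=24: W (go to 21, an L position)
n=25: L (options 20(W), 24(W) are all W)
n=26: W (go to 13, an L position)
n=27: L (options 18(W), 24(W), 26(W) are all W)
n=28: W (go to 21, an L position)
n=29: L (sole option 28(W) is W)
n=30: W (go to 15, an L position)
Reading off the rows marked L gives the requested list; there are 15 such values of n.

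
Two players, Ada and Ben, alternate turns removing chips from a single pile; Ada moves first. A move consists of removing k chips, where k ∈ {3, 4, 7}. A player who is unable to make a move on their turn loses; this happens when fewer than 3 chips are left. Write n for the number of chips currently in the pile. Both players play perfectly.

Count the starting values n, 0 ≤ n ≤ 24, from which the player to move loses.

Build the W/L table. Terminal = L. A non-terminal position is W if it has a move to some L; otherwise it is L.
n=0: no move → L
n=1: no move → L
n=2: no move → L
n=3: W (go to 0, an L position)
n=4: W (go to 1, an L position)
n=5: W (go to 2, an L position)
n=6: W (go to 2, an L position)
n=7: W (go to 0, an L position)
n=8: W (go to 1, an L position)
n=9: W (go to 2, an L position)
n=10: L (options 7(W), 6(W), 3(W) are all W)
n=11: L (options 8(W), 7(W), 4(W) are all W)
n=12: L (options 9(W), 8(W), 5(W) are all W)
n=13: W (go to 10, an L position)
n=14: W (go to 11, an L position)
n=15: W (go to 12, an L position)
n=16: W (go to 12, an L position)
n=17: W (go to 10, an L position)
n=18: W (go to 11, an L position)
n=19: W (go to 12, an L position)
n=20: L (options 17(W), 16(W), 13(W) are all W)
n=21: L (options 18(W), 17(W), 14(W) are all W)
n=22: L (options 19(W), 18(W), 15(W) are all W)
n=23: W (go to 20, an L position)
n=24: W (go to 21, an L position)
L entries with 0 ≤ n ≤ 24: n = 0, 1, 2, 10, 11, 12, 20, 21, 22; that makes 9.

9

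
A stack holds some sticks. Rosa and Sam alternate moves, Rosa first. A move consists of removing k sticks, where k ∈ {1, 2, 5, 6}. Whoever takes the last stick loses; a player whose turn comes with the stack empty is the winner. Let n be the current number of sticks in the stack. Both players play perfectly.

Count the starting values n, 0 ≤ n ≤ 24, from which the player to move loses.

Use the standard recursion: the mover wins at a terminal position; elsewhere, the mover wins exactly when some move hands the opponent an L position.
n=0: no move; the opponent has just taken the last stick and therefore loses → W
n=1: the only move is to 0(W), a W ⇒ L
n=2: can move to 1, which is L ⇒ W
n=3: can move to 1, which is L ⇒ W
n=4: moves to 3(W), 2(W); every one is W ⇒ L
n=5: can move to 4, which is L ⇒ W
n=6: can move to 4, which is L ⇒ W
n=7: can move to 1, which is L ⇒ W
n=8: moves to 7(W), 6(W), 3(W), 2(W); every one is W ⇒ L
n=9: can move to 8, which is L ⇒ W
n=10: can move to 8, which is L ⇒ W
n=11: moves to 10(W), 9(W), 6(W), 5(W); every one is W ⇒ L
n=12: can move to 11, which is L ⇒ W
n=13: can move to 11, which is L ⇒ W
n=14: can move to 8, which is L ⇒ W
n=15: moves to 14(W), 13(W), 10(W), 9(W); every one is W ⇒ L
n=16: can move to 15, which is L ⇒ W
n=17: can move to 15, which is L ⇒ W
n=18: moves to 17(W), 16(W), 13(W), 12(W); every one is W ⇒ L
n=19: can move to 18, which is L ⇒ W
n=20: can move to 18, which is L ⇒ W
n=21: can move to 15, which is L ⇒ W
n=22: moves to 21(W), 20(W), 17(W), 16(W); every one is W ⇒ L
n=23: can move to 22, which is L ⇒ W
n=24: can move to 22, which is L ⇒ W
L entries with 0 ≤ n ≤ 24: n = 1, 4, 8, 11, 15, 18, 22; that makes 7.

7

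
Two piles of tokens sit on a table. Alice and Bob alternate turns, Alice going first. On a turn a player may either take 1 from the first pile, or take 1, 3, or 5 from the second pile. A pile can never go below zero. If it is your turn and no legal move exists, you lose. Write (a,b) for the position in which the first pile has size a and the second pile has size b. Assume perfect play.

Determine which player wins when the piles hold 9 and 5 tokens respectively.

Work bottom-up. With no move the player to move loses. Otherwise the position is W if at least one move leads to an L position for the opponent, and L if every move leads to a W.
No move ever increases a pile, so every position that can arise here has a ≤ 9 and b ≤ 5; it is enough to label the cells with 0 ≤ a ≤ 9 and 0 ≤ b ≤ 5.
Every move lowers a or b (never raises either), so fill the grid row by row in increasing a, and left to right within a row: each cell's successors are then already labelled.
      b=0  b=1  b=2  b=3  b=4  b=5
a=0:    L    W    L    W    L    W
a=1:    W    L    W    L    W    L
a=2:    L    W    L    W    L    W
a=3:    W    L    W    L    W    L
a=4:    L    W    L    W    L    W
a=5:    W    L    W    L    W    L
a=6:    L    W    L    W    L    W
a=7:    W    L    W    L    W    L
a=8:    L    W    L    W    L    W
a=9:    W    L    W    L    W    L
Cells with no legal move (terminal, hence L): (0,0).
The remaining L cells, each justified by listing all of its moves:
(0,2): the only move is to (0,1)(W), a W ⇒ L
(0,4): moves to (0,3)(W), (0,1)(W); every one is W ⇒ L
(1,1): moves to (0,1)(W), (1,0)(W); every one is W ⇒ L
(1,3): moves to (0,3)(W), (1,2)(W), (1,0)(W); every one is W ⇒ L
(1,5): moves to (0,5)(W), (1,4)(W), (1,2)(W), (1,0)(W); every one is W ⇒ L
(2,0): the only move is to (1,0)(W), a W ⇒ L
(2,2): moves to (1,2)(W), (2,1)(W); every one is W ⇒ L
(2,4): moves to (1,4)(W), (2,3)(W), (2,1)(W); every one is W ⇒ L
(3,1): moves to (2,1)(W), (3,0)(W); every one is W ⇒ L
(3,3): moves to (2,3)(W), (3,2)(W), (3,0)(W); every one is W ⇒ L
(3,5): moves to (2,5)(W), (3,4)(W), (3,2)(W), (3,0)(W); every one is W ⇒ L
(4,0): the only move is to (3,0)(W), a W ⇒ L
(4,2): moves to (3,2)(W), (4,1)(W); every one is W ⇒ L
(4,4): moves to (3,4)(W), (4,3)(W), (4,1)(W); every one is W ⇒ L
(5,1): moves to (4,1)(W), (5,0)(W); every one is W ⇒ L
(5,3): moves to (4,3)(W), (5,2)(W), (5,0)(W); every one is W ⇒ L
(5,5): moves to (4,5)(W), (5,4)(W), (5,2)(W), (5,0)(W); every one is W ⇒ L
(6,0): the only move is to (5,0)(W), a W ⇒ L
(6,2): moves to (5,2)(W), (6,1)(W); every one is W ⇒ L
(6,4): moves to (5,4)(W), (6,3)(W), (6,1)(W); every one is W ⇒ L
(7,1): moves to (6,1)(W), (7,0)(W); every one is W ⇒ L
(7,3): moves to (6,3)(W), (7,2)(W), (7,0)(W); every one is W ⇒ L
(7,5): moves to (6,5)(W), (7,4)(W), (7,2)(W), (7,0)(W); every one is W ⇒ L
(8,0): the only move is to (7,0)(W), a W ⇒ L
(8,2): moves to (7,2)(W), (8,1)(W); every one is W ⇒ L
(8,4): moves to (7,4)(W), (8,3)(W), (8,1)(W); every one is W ⇒ L
(9,1): moves to (8,1)(W), (9,0)(W); every one is W ⇒ L
(9,3): moves to (8,3)(W), (9,2)(W), (9,0)(W); every one is W ⇒ L
(9,5): moves to (8,5)(W), (9,4)(W), (9,2)(W), (9,0)(W); every one is W ⇒ L
Every other cell has at least one move into one of the L cells above, so it is W.
Every move from (9,5) reaches a W position, so the mover loses.

Bob wins.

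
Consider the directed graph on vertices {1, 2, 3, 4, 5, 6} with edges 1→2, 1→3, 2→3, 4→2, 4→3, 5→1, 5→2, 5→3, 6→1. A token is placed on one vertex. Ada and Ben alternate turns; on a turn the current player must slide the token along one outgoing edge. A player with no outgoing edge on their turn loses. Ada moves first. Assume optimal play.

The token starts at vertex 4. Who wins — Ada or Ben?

Ada wins.

Label each position W (a win for the player to move) or L (a loss). A position with no legal move is L; any other position is W exactly when some move reaches an L, and L when every move reaches a W.
Every edge goes from a vertex to one that appears earlier in the order 3, 2, 1, 5, 4, 6, so processing vertices in that order labels each vertex after all of its successors.
3: no outgoing edge → L
2: W (go to 3, an L position)
1: W (go to 3, an L position)
5: W (go to 3, an L position)
4: W (go to 3, an L position)
6: L (sole option 1(W) is W)
The starting position 4 is W: Ada should move to 3, handing over an L position.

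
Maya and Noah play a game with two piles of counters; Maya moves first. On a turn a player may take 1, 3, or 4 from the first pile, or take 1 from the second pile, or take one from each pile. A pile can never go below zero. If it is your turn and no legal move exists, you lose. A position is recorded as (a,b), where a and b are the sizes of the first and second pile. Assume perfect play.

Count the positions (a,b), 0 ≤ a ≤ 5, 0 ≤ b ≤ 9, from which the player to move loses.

15

Classify positions by backward induction: terminal positions (no move available) are L. From any other position, the mover wins iff some move reaches an L.
Every move lowers a or b (never raises either), so fill the grid row by row in increasing a, and left to right within a row: each cell's successors are then already labelled.
      b=0  b=1  b=2  b=3  b=4  b=5  b=6  b=7  b=8  b=9
a=0:    L    W    L    W    L    W    L    W    L    W
a=1:    W    W    W    W    W    W    W    W    W    W
a=2:    L    W    L    W    L    W    L    W    L    W
a=3:    W    W    W    W    W    W    W    W    W    W
a=4:    W    L    W    L    W    L    W    L    W    L
a=5:    W    W    W    W    W    W    W    W    W    W
Cells with no legal move (terminal, hence L): (0,0).
The remaining L cells, each justified by listing all of its moves:
(0,2): the only move is to (0,1)(W), a W ⇒ L
(0,4): the only move is to (0,3)(W), a W ⇒ L
(0,6): the only move is to (0,5)(W), a W ⇒ L
(0,8): the only move is to (0,7)(W), a W ⇒ L
(2,0): the only move is to (1,0)(W), a W ⇒ L
(2,2): moves to (1,2)(W), (2,1)(W), (1,1)(W); every one is W ⇒ L
(2,4): moves to (1,4)(W), (2,3)(W), (1,3)(W); every one is W ⇒ L
(2,6): moves to (1,6)(W), (2,5)(W), (1,5)(W); every one is W ⇒ L
(2,8): moves to (1,8)(W), (2,7)(W), (1,7)(W); every one is W ⇒ L
(4,1): moves to (3,1)(W), (1,1)(W), (0,1)(W), (4,0)(W), (3,0)(W); every one is W ⇒ L
(4,3): moves to (3,3)(W), (1,3)(W), (0,3)(W), (4,2)(W), (3,2)(W); every one is W ⇒ L
(4,5): moves to (3,5)(W), (1,5)(W), (0,5)(W), (4,4)(W), (3,4)(W); every one is W ⇒ L
(4,7): moves to (3,7)(W), (1,7)(W), (0,7)(W), (4,6)(W), (3,6)(W); every one is W ⇒ L
(4,9): moves to (3,9)(W), (1,9)(W), (0,9)(W), (4,8)(W), (3,8)(W); every one is W ⇒ L
Every other cell has at least one move into one of the L cells above, so it is W.
L cells per row: a=0: 5, a=1: 0, a=2: 5, a=3: 0, a=4: 5, a=5: 0; total 15.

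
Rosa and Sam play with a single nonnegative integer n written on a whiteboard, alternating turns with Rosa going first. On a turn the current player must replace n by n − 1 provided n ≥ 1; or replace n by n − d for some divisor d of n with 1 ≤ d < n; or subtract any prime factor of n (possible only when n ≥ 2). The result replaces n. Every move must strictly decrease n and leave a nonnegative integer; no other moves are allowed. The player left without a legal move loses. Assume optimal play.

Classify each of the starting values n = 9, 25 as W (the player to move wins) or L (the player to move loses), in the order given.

9: L, 25: W

Label each position W (a win for the player to move) or L (a loss). A position with no legal move is L; any other position is W exactly when some move reaches an L, and L when every move reaches a W.
n=0: no move → L
n=1: reaches L-position 0 → W
n=2: reaches L-position 0 → W
n=3: reaches L-position 0 → W
n=4: only reaches 2(W), 3(W), all W → L
n=5: reaches L-position 0 → W
n=6: reaches L-position 4 → W
n=7: reaches L-position 0 → W
n=8: reaches L-position 4 → W
n=9: only reaches 6(W), 8(W), all W → L
n=10: reaches L-position 9 → W
n=11: reaches L-position 0 → W
n=12: reaches L-position 9 → W
n=13: reaches L-position 0 → W
n=14: only reaches 7(W), 12(W), 13(W), all W → L
n=15: reaches L-position 14 → W
n=16: reaches L-position 14 → W
n=17: reaches L-position 0 → W
n=18: reaches L-position 9 → W
n=19: reaches L-position 0 → W
n=20: only reaches 10(W), 15(W), 16(W), 18(W), 19(W), all W → L
n=21: reaches L-position 14 → W
n=22: reaches L-position 20 → W
n=23: reaches L-position 0 → W
n=24: reaches L-position 20 → W
n=25: reaches L-position 20 → W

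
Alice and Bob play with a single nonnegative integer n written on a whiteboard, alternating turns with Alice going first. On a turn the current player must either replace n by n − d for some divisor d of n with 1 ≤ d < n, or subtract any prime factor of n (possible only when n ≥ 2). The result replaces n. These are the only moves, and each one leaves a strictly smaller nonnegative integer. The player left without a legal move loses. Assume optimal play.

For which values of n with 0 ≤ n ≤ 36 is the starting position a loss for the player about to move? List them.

Compute win/loss labels from the base case upward. A position with no move is L. Any other position is W if it can reach an L in one move, else L.
n=0: no move → L
n=1: no move → L
n=2: can move to 0, which is L ⇒ W
n=3: can move to 0, which is L ⇒ W
n=4: moves to 2(W), 3(W); every one is W ⇒ L
n=5: can move to 0, which is L ⇒ W
n=6: can move to 4, which is L ⇒ W
n=7: can move to 0, which is L ⇒ W
n=8: can move to 4, which is L ⇒ W
n=9: moves to 6(W), 8(W); every one is W ⇒ L
n=10: can move to 9, which is L ⇒ W
n=11: can move to 0, which is L ⇒ W
n=12: can move to 9, which is L ⇒ W
n=13: can move to 0, which is L ⇒ W
n=14: moves to 7(W), 12(W), 13(W); every one is W ⇒ L
n=15: can move to 14, which is L ⇒ W
n=16: can move to 14, which is L ⇒ W
n=17: can move to 0, which is L ⇒ W
n=18: can move to 9, which is L ⇒ W
n=19: can move to 0, which is L ⇒ W
n=20: moves to 10(W), 15(W), 16(W), 18(W), 19(W); every one is W ⇒ L
n=21: can move to 14, which is L ⇒ W
n=22: can move to 20, which is L ⇒ W
n=23: can move to 0, which is L ⇒ W
n=24: can move to 20, which is L ⇒ W
n=25: can move to 20, which is L ⇒ W
n=26: moves to 13(W), 24(W), 25(W); every one is W ⇒ L
n=27: can move to 26, which is L ⇒ W
n=28: can move to 14, which is L ⇒ W
n=29: can move to 0, which is L ⇒ W
n=30: can move to 20, which is L ⇒ W
n=31: can move to 0, which is L ⇒ W
n=32: moves to 16(W), 24(W), 28(W), 30(W), 31(W); every one is W ⇒ L
n=33: can move to 32, which is L ⇒ W
n=34: can move to 32, which is L ⇒ W
n=35: moves to 28(W), 30(W), 34(W); every one is W ⇒ L
n=36: can move to 32, which is L ⇒ W
Reading off the rows marked L gives the requested list; there are 9 such values of n.

0, 1, 4, 9, 14, 20, 26, 32, 35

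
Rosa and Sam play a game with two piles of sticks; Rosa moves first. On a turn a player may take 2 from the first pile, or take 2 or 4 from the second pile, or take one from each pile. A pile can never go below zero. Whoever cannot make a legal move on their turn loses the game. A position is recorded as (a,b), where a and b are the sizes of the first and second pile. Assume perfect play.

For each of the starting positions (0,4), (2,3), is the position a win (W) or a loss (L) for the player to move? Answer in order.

Label each position W (a win for the player to move) or L (a loss). A position with no legal move is L; any other position is W exactly when some move reaches an L, and L when every move reaches a W.
No move ever increases a pile, so every position that can arise here has a ≤ 2 and b ≤ 4; it is enough to label the cells with 0 ≤ a ≤ 2 and 0 ≤ b ≤ 4.
Every move lowers a or b (never raises either), so fill the grid row by row in increasing a, and left to right within a row: each cell's successors are then already labelled.
      b=0  b=1  b=2  b=3  b=4
a=0:    L    L    W    W    W
a=1:    L    W    W    L    W
a=2:    W    W    L    L    W
Cells with no legal move (terminal, hence L): (0,0), (0,1), (1,0).
The remaining L cells, each justified by listing all of its moves:
(1,3): →(1,1)(W), (0,2)(W) — all W, so L
(2,2): →(0,2)(W), (2,0)(W), (1,1)(W) — all W, so L
(2,3): →(0,3)(W), (2,1)(W), (1,2)(W) — all W, so L
Every other cell has at least one move into one of the L cells above, so it is W.
(0,4): the move to (0,0) reaches an L cell, so W
(2,3): one of the L cells justified above, so L

(0,4): W, (2,3): L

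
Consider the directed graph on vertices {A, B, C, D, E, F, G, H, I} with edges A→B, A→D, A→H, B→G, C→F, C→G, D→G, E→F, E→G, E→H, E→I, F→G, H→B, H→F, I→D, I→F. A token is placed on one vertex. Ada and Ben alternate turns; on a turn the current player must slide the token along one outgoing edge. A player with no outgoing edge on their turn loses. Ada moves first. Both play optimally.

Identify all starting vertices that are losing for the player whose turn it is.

G, H, I

Classify positions by backward induction: terminal positions (no move available) are L. From any other position, the mover wins iff some move reaches an L.
Every edge goes from a vertex to one that appears earlier in the order G, D, F, C, B, H, I, A, E, so processing vertices in that order labels each vertex after all of its successors.
G: no outgoing edge → L
D: reaches L-position G → W
F: reaches L-position G → W
C: reaches L-position G → W
B: reaches L-position G → W
H: only reaches B(W), F(W), all W → L
I: only reaches F(W), D(W), all W → L
A: reaches L-position H → W
E: reaches L-position I → W
The losing starting vertices are exactly the entries labelled L in this table (3 of them).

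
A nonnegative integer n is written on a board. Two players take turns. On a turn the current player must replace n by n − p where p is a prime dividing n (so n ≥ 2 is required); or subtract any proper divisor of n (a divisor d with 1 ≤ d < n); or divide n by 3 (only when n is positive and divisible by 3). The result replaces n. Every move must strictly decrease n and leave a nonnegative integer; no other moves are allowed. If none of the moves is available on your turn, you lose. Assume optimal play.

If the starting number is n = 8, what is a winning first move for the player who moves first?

Use the standard recursion: the mover loses at a terminal position; elsewhere, the mover wins exactly when some move hands the opponent an L position.
n=0: no move → L
n=1: no move → L
n=2: reaches L-position 0 → W
n=3: reaches L-position 0 → W
n=4: only reaches 2(W), 3(W), all W → L
n=5: reaches L-position 0 → W
n=6: reaches L-position 4 → W
n=7: reaches L-position 0 → W
n=8: reaches L-position 4 → W
From 8, the L positions reachable in one move are: 4.

Move to 4.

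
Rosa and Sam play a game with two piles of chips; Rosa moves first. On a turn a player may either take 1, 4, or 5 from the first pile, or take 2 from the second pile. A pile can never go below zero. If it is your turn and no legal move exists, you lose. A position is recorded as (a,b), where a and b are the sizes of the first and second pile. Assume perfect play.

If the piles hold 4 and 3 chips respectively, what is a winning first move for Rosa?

Move to (3,3).

Work bottom-up. With no move the player to move loses. Otherwise the position is W if at least one move leads to an L position for the opponent, and L if every move leads to a W.
No move ever increases a pile, so every position that can arise here has a ≤ 4 and b ≤ 3; it is enough to label the cells with 0 ≤ a ≤ 4 and 0 ≤ b ≤ 3.
Every move lowers a or b (never raises either), so fill the grid row by row in increasing a, and left to right within a row: each cell's successors are then already labelled.
      b=0  b=1  b=2  b=3
a=0:    L    L    W    W
a=1:    W    W    L    L
a=2:    L    L    W    W
a=3:    W    W    L    L
a=4:    W    W    W    W
Cells with no legal move (terminal, hence L): (0,0), (0,1).
The remaining L cells, each justified by listing all of its moves:
(1,2): L (options (0,2)(W), (1,0)(W) are all W)
(1,3): L (options (0,3)(W), (1,1)(W) are all W)
(2,0): L (sole option (1,0)(W) is W)
(2,1): L (sole option (1,1)(W) is W)
(3,2): L (options (2,2)(W), (3,0)(W) are all W)
(3,3): L (options (2,3)(W), (3,1)(W) are all W)
Every other cell has at least one move into one of the L cells above, so it is W.
From (4,3), the L positions reachable in one move are: (3,3).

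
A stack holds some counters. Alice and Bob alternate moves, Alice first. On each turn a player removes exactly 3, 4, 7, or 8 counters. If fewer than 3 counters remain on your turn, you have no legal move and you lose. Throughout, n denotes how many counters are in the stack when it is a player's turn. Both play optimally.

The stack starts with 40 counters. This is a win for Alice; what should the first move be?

Build the W/L table. Terminal = L. A non-terminal position is W if it has a move to some L; otherwise it is L.
n=0: no move → L
n=1: no move → L
n=2: no move → L
n=3: W (go to 0, an L position)
n=4: W (go to 1, an L position)
n=5: W (go to 2, an L position)
n=6: W (go to 2, an L position)
n=7: W (go to 0, an L position)
n=8: W (go to 1, an L position)
n=9: W (go to 2, an L position)
n=10: W (go to 2, an L position)
n=11: L (options 8(W), 7(W), 4(W), 3(W) are all W)
n=12: L (options 9(W), 8(W), 5(W), 4(W) are all W)
n=13: L (options 10(W), 9(W), 6(W), 5(W) are all W)
n=14: W (go to 11, an L position)
n=15: W (go to 12, an L position)
n=16: W (go to 13, an L position)
n=17: W (go to 13, an L position)
n=18: W (go to 11, an L position)
n=19: W (go to 12, an L position)
n=20: W (go to 13, an L position)
n=21: W (go to 13, an L position)
n=22: L (options 19(W), 18(W), 15(W), 14(W) are all W)
n=23: L (options 20(W), 19(W), 16(W), 15(W) are all W)
n=24: L (options 21(W), 20(W), 17(W), 16(W) are all W)
n=25: W (go to 22, an L position)
n=26: W (go to 23, an L position)
n=27: W (go to 24, an L position)
n=28: W (go to 24, an L position)
n=29: W (go to 22, an L position)
n=30: W (go to 23, an L position)
n=31: W (go to 24, an L position)
n=32: W (go to 24, an L position)
n=33: L (options 30(W), 29(W), 26(W), 25(W) are all W)
n=34: L (options 31(W), 30(W), 27(W), 26(W) are all W)
n=35: L (options 32(W), 31(W), 28(W), 27(W) are all W)
n=36: W (go to 33, an L position)
n=37: W (go to 34, an L position)
n=38: W (go to 35, an L position)
n=39: W (go to 35, an L position)
n=40: W (go to 33, an L position)
From 40, the L positions reachable in one move are: 33.

Remove 7, leaving 33.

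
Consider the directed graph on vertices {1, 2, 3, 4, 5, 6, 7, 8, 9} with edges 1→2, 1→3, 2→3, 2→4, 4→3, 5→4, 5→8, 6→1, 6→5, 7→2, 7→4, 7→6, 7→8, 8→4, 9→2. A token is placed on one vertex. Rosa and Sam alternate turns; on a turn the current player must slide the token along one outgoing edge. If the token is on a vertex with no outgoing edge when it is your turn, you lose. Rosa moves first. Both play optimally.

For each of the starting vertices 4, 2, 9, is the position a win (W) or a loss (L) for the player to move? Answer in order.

Build the W/L table. Terminal = L. A non-terminal position is W if it has a move to some L; otherwise it is L.
Every edge goes from a vertex to one that appears earlier in the order 3, 4, 8, 5, 2, 9, 1, 6, 7, so processing vertices in that order labels each vertex after all of its successors.
3: no outgoing edge → L
4: reaches L-position 3 → W
8: only reaches 4(W), which is W → L
5: reaches L-position 8 → W
2: reaches L-position 3 → W
9: only reaches 2(W), which is W → L
1: reaches L-position 3 → W
6: only reaches 1(W), 5(W), all W → L
7: reaches L-position 6 → W

4: W, 2: W, 9: L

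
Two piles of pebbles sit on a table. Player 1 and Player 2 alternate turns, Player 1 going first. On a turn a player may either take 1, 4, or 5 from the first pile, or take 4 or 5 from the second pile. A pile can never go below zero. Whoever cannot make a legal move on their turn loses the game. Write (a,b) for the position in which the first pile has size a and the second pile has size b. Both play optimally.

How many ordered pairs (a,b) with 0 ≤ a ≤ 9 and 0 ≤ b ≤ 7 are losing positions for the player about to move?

24

Classify positions by backward induction: terminal positions (no move available) are L. From any other position, the mover wins iff some move reaches an L.
Every move lowers a or b (never raises either), so fill the grid row by row in increasing a, and left to right within a row: each cell's successors are then already labelled.
      b=0  b=1  b=2  b=3  b=4  b=5  b=6  b=7
a=0:    L    L    L    L    W    W    W    W
a=1:    W    W    W    W    L    L    L    L
a=2:    L    L    L    L    W    W    W    W
a=3:    W    W    W    W    L    L    L    L
a=4:    W    W    W    W    W    W    W    W
a=5:    W    W    W    W    W    W    W    W
a=6:    W    W    W    W    W    W    W    W
a=7:    W    W    W    W    W    W    W    W
a=8:    L    L    L    L    W    W    W    W
a=9:    W    W    W    W    L    L    L    L
Cells with no legal move (terminal, hence L): (0,0), (0,1), (0,2), (0,3).
The remaining L cells, each justified by listing all of its moves:
(1,4): L (options (0,4)(W), (1,0)(W) are all W)
(1,5): L (options (0,5)(W), (1,1)(W), (1,0)(W) are all W)
(1,6): L (options (0,6)(W), (1,2)(W), (1,1)(W) are all W)
(1,7): L (options (0,7)(W), (1,3)(W), (1,2)(W) are all W)
(2,0): L (sole option (1,0)(W) is W)
(2,1): L (sole option (1,1)(W) is W)
(2,2): L (sole option (1,2)(W) is W)
(2,3): L (sole option (1,3)(W) is W)
(3,4): L (options (2,4)(W), (3,0)(W) are all W)
(3,5): L (options (2,5)(W), (3,1)(W), (3,0)(W) are all W)
(3,6): L (options (2,6)(W), (3,2)(W), (3,1)(W) are all W)
(3,7): L (options (2,7)(W), (3,3)(W), (3,2)(W) are all W)
(8,0): L (options (7,0)(W), (4,0)(W), (3,0)(W) are all W)
(8,1): L (options (7,1)(W), (4,1)(W), (3,1)(W) are all W)
(8,2): L (options (7,2)(W), (4,2)(W), (3,2)(W) are all W)
(8,3): L (options (7,3)(W), (4,3)(W), (3,3)(W) are all W)
(9,4): L (options (8,4)(W), (5,4)(W), (4,4)(W), (9,0)(W) are all W)
(9,5): L (options (8,5)(W), (5,5)(W), (4,5)(W), (9,1)(W), (9,0)(W) are all W)
(9,6): L (options (8,6)(W), (5,6)(W), (4,6)(W), (9,2)(W), (9,1)(W) are all W)
(9,7): L (options (8,7)(W), (5,7)(W), (4,7)(W), (9,3)(W), (9,2)(W) are all W)
Every other cell has at least one move into one of the L cells above, so it is W.
L cells per row: a=0: 4, a=1: 4, a=2: 4, a=3: 4, a=4: 0, a=5: 0, a=6: 0, a=7: 0, a=8: 4, a=9: 4; total 24.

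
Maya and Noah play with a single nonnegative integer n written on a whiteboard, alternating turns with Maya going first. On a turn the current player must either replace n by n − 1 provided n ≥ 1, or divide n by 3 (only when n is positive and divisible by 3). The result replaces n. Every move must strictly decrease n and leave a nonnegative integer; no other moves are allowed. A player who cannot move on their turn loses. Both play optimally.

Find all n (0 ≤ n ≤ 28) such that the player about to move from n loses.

Work bottom-up. With no move the player to move loses. Otherwise the position is W if at least one move leads to an L position for the opponent, and L if every move leads to a W.
n=0: no move → L
n=1: →0(L), so W
n=2: →1(W) only, which is W, so L
n=3: →2(L), so W
n=4: →3(W) only, which is W, so L
n=5: →4(L), so W
n=6: →2(L), so W
n=7: →6(W) only, which is W, so L
n=8: →7(L), so W
n=9: →3(W), 8(W) — all W, so L
n=10: →9(L), so W
n=11: →10(W) only, which is W, so L
n=12: →4(L), so W
n=13: →12(W) only, which is W, so L
n=14: →13(L), so W
n=15: →5(W), 14(W) — all W, so L
n=16: →15(L), so W
n=17: →16(W) only, which is W, so L
n=18: →17(L), so W
n=19: →18(W) only, which is W, so L
n=20: →19(L), so W
n=21: →7(L), so W
n=22: →21(W) only, which is W, so L
n=23: →22(L), so W
n=24: →8(W), 23(W) — all W, so L
n=25: →24(L), so W
n=26: →25(W) only, which is W, so L
n=27: →9(L), so W
n=28: →27(W) only, which is W, so L
The losing starting values of n are exactly the entries labelled L in this table (14 of them).

0, 2, 4, 7, 9, 11, 13, 15, 17, 19, 22, 24, 26, 28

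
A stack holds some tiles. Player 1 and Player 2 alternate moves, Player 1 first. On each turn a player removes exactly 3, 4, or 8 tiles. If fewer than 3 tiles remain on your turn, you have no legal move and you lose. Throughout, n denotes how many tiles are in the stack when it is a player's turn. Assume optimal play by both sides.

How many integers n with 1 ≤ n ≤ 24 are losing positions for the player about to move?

8

Classify positions by backward induction: terminal positions (no move available) are L. From any other position, the mover wins iff some move reaches an L.
n=0: no move → L
n=1: no move → L
n=2: no move → L
n=3: →0(L), so W
n=4: →1(L), so W
n=5: →2(L), so W
n=6: →2(L), so W
n=7: →4(W), 3(W) — all W, so L
n=8: →0(L), so W
n=9: →1(L), so W
n=10: →7(L), so W
n=11: →7(L), so W
n=12: →9(W), 8(W), 4(W) — all W, so L
n=13: →10(W), 9(W), 5(W) — all W, so L
n=14: →11(W), 10(W), 6(W) — all W, so L
n=15: →12(L), so W
n=16: →13(L), so W
n=17: →14(L), so W
n=18: →14(L), so W
n=19: →16(W), 15(W), 11(W) — all W, so L
n=20: →12(L), so W
n=21: →13(L), so W
n=22: →19(L), so W
n=23: →19(L), so W
n=24: →21(W), 20(W), 16(W) — all W, so L
L entries with 1 ≤ n ≤ 24 (n=0 is outside the asked range and is not counted): n = 1, 2, 7, 12, 13, 14, 19, 24; that makes 8.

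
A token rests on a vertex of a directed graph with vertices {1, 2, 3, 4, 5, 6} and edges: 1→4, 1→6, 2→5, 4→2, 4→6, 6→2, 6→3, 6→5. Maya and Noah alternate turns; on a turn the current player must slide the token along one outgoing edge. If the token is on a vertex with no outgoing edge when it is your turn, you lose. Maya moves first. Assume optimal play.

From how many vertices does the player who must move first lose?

Work bottom-up. With no move the player to move loses. Otherwise the position is W if at least one move leads to an L position for the opponent, and L if every move leads to a W.
Every edge goes from a vertex to one that appears earlier in the order 3, 5, 2, 6, 4, 1, so processing vertices in that order labels each vertex after all of its successors.
3: no outgoing edge → L
5: no outgoing edge → L
2: W (go to 5, an L position)
6: W (go to 5, an L position)
4: L (options 6(W), 2(W) are all W)
1: W (go to 4, an L position)
The L vertices are 3, 4, 5; that is 3 in all.

3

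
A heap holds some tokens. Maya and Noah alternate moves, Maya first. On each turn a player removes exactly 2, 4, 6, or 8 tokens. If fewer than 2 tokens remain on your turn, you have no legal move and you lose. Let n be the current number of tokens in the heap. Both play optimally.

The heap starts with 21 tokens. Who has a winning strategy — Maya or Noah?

Noah wins.

Build the W/L table. Terminal = L. A non-terminal position is W if it has a move to some L; otherwise it is L.
n=0: no move → L
n=1: no move → L
n=2: can move to 0, which is L ⇒ W
n=3: can move to 1, which is L ⇒ W
n=4: can move to 0, which is L ⇒ W
n=5: can move to 1, which is L ⇒ W
n=6: can move to 0, which is L ⇒ W
n=7: can move to 1, which is L ⇒ W
n=8: can move to 0, which is L ⇒ W
n=9: can move to 1, which is L ⇒ W
n=10: moves to 8(W), 6(W), 4(W), 2(W); every one is W ⇒ L
n=11: moves to 9(W), 7(W), 5(W), 3(W); every one is W ⇒ L
n=12: can move to 10, which is L ⇒ W
n=13: can move to 11, which is L ⇒ W
n=14: can move to 10, which is L ⇒ W
n=15: can move to 11, which is L ⇒ W
n=16: can move to 10, which is L ⇒ W
n=17: can move to 11, which is L ⇒ W
n=18: can move to 10, which is L ⇒ W
n=19: can move to 11, which is L ⇒ W
n=20: moves to 18(W), 16(W), 14(W), 12(W); every one is W ⇒ L
n=21: moves to 19(W), 17(W), 15(W), 13(W); every one is W ⇒ L
The starting position 21 is L: whatever Maya does, the opponent receives a W position.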